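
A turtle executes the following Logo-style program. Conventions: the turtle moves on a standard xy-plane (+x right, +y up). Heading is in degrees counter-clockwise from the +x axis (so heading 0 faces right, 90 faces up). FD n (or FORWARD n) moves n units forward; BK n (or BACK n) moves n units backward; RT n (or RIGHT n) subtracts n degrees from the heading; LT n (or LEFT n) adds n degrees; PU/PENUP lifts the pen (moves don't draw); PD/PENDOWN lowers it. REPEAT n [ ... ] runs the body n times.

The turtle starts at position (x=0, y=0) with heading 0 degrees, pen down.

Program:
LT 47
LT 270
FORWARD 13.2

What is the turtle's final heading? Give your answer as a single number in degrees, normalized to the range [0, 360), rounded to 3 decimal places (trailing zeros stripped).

Executing turtle program step by step:
Start: pos=(0,0), heading=0, pen down
LT 47: heading 0 -> 47
LT 270: heading 47 -> 317
FD 13.2: (0,0) -> (9.654,-9.002) [heading=317, draw]
Final: pos=(9.654,-9.002), heading=317, 1 segment(s) drawn

Answer: 317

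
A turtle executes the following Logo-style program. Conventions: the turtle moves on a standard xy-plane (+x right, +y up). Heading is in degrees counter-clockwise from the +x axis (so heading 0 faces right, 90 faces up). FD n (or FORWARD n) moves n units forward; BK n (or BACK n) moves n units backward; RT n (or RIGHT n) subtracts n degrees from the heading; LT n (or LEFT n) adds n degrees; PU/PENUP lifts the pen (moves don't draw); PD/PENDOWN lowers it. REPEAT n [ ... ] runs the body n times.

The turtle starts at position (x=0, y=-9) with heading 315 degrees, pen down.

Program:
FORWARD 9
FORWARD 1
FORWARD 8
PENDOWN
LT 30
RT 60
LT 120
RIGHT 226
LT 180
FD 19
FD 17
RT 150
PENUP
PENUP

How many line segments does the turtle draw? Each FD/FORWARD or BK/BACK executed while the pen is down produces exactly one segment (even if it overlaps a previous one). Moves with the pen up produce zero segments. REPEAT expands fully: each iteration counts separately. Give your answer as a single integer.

Answer: 5

Derivation:
Executing turtle program step by step:
Start: pos=(0,-9), heading=315, pen down
FD 9: (0,-9) -> (6.364,-15.364) [heading=315, draw]
FD 1: (6.364,-15.364) -> (7.071,-16.071) [heading=315, draw]
FD 8: (7.071,-16.071) -> (12.728,-21.728) [heading=315, draw]
PD: pen down
LT 30: heading 315 -> 345
RT 60: heading 345 -> 285
LT 120: heading 285 -> 45
RT 226: heading 45 -> 179
LT 180: heading 179 -> 359
FD 19: (12.728,-21.728) -> (31.725,-22.06) [heading=359, draw]
FD 17: (31.725,-22.06) -> (48.722,-22.356) [heading=359, draw]
RT 150: heading 359 -> 209
PU: pen up
PU: pen up
Final: pos=(48.722,-22.356), heading=209, 5 segment(s) drawn
Segments drawn: 5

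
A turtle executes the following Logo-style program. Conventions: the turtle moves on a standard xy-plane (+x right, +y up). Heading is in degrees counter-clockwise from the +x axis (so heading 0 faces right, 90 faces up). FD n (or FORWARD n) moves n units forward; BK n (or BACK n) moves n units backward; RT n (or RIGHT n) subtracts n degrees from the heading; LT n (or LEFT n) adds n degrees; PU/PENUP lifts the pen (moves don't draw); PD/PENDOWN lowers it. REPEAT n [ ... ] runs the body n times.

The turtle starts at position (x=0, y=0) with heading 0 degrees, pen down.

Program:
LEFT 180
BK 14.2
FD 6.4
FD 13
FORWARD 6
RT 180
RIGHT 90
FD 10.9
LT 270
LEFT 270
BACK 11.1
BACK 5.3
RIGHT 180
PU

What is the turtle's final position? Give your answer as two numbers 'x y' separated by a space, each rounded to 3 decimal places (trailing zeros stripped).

Answer: -11.2 -27.3

Derivation:
Executing turtle program step by step:
Start: pos=(0,0), heading=0, pen down
LT 180: heading 0 -> 180
BK 14.2: (0,0) -> (14.2,0) [heading=180, draw]
FD 6.4: (14.2,0) -> (7.8,0) [heading=180, draw]
FD 13: (7.8,0) -> (-5.2,0) [heading=180, draw]
FD 6: (-5.2,0) -> (-11.2,0) [heading=180, draw]
RT 180: heading 180 -> 0
RT 90: heading 0 -> 270
FD 10.9: (-11.2,0) -> (-11.2,-10.9) [heading=270, draw]
LT 270: heading 270 -> 180
LT 270: heading 180 -> 90
BK 11.1: (-11.2,-10.9) -> (-11.2,-22) [heading=90, draw]
BK 5.3: (-11.2,-22) -> (-11.2,-27.3) [heading=90, draw]
RT 180: heading 90 -> 270
PU: pen up
Final: pos=(-11.2,-27.3), heading=270, 7 segment(s) drawn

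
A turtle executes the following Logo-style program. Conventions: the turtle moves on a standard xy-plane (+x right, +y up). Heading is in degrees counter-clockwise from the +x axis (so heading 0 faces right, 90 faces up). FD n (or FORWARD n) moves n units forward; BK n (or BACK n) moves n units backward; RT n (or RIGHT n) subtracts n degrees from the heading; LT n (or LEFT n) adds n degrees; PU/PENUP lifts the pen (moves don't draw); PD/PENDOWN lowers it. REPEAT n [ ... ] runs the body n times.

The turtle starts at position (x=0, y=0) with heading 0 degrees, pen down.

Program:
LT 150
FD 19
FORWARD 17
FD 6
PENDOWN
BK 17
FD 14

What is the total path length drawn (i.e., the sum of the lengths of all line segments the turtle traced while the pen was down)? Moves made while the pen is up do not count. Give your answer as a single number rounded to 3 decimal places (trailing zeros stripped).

Answer: 73

Derivation:
Executing turtle program step by step:
Start: pos=(0,0), heading=0, pen down
LT 150: heading 0 -> 150
FD 19: (0,0) -> (-16.454,9.5) [heading=150, draw]
FD 17: (-16.454,9.5) -> (-31.177,18) [heading=150, draw]
FD 6: (-31.177,18) -> (-36.373,21) [heading=150, draw]
PD: pen down
BK 17: (-36.373,21) -> (-21.651,12.5) [heading=150, draw]
FD 14: (-21.651,12.5) -> (-33.775,19.5) [heading=150, draw]
Final: pos=(-33.775,19.5), heading=150, 5 segment(s) drawn

Segment lengths:
  seg 1: (0,0) -> (-16.454,9.5), length = 19
  seg 2: (-16.454,9.5) -> (-31.177,18), length = 17
  seg 3: (-31.177,18) -> (-36.373,21), length = 6
  seg 4: (-36.373,21) -> (-21.651,12.5), length = 17
  seg 5: (-21.651,12.5) -> (-33.775,19.5), length = 14
Total = 73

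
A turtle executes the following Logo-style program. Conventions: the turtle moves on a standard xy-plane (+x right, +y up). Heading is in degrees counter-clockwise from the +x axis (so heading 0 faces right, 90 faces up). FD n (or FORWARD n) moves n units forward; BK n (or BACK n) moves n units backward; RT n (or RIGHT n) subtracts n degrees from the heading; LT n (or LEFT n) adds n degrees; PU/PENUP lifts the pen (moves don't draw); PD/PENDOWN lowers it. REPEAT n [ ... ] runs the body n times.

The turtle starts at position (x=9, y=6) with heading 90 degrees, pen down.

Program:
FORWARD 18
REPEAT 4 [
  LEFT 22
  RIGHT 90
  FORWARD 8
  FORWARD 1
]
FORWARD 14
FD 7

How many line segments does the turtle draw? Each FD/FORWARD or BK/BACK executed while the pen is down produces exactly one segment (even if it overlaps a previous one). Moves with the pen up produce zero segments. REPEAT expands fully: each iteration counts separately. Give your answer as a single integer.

Executing turtle program step by step:
Start: pos=(9,6), heading=90, pen down
FD 18: (9,6) -> (9,24) [heading=90, draw]
REPEAT 4 [
  -- iteration 1/4 --
  LT 22: heading 90 -> 112
  RT 90: heading 112 -> 22
  FD 8: (9,24) -> (16.417,26.997) [heading=22, draw]
  FD 1: (16.417,26.997) -> (17.345,27.371) [heading=22, draw]
  -- iteration 2/4 --
  LT 22: heading 22 -> 44
  RT 90: heading 44 -> 314
  FD 8: (17.345,27.371) -> (22.902,21.617) [heading=314, draw]
  FD 1: (22.902,21.617) -> (23.597,20.897) [heading=314, draw]
  -- iteration 3/4 --
  LT 22: heading 314 -> 336
  RT 90: heading 336 -> 246
  FD 8: (23.597,20.897) -> (20.343,13.589) [heading=246, draw]
  FD 1: (20.343,13.589) -> (19.936,12.675) [heading=246, draw]
  -- iteration 4/4 --
  LT 22: heading 246 -> 268
  RT 90: heading 268 -> 178
  FD 8: (19.936,12.675) -> (11.941,12.955) [heading=178, draw]
  FD 1: (11.941,12.955) -> (10.941,12.99) [heading=178, draw]
]
FD 14: (10.941,12.99) -> (-3.05,13.478) [heading=178, draw]
FD 7: (-3.05,13.478) -> (-10.046,13.722) [heading=178, draw]
Final: pos=(-10.046,13.722), heading=178, 11 segment(s) drawn
Segments drawn: 11

Answer: 11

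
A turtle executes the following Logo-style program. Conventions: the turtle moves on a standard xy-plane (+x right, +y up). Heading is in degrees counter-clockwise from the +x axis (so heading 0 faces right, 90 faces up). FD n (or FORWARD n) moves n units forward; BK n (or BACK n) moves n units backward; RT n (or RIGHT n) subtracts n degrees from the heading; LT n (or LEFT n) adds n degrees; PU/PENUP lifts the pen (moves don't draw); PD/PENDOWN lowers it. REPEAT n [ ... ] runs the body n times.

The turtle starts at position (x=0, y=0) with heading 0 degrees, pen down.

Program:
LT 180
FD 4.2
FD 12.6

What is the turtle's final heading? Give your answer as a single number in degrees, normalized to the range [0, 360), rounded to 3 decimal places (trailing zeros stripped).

Answer: 180

Derivation:
Executing turtle program step by step:
Start: pos=(0,0), heading=0, pen down
LT 180: heading 0 -> 180
FD 4.2: (0,0) -> (-4.2,0) [heading=180, draw]
FD 12.6: (-4.2,0) -> (-16.8,0) [heading=180, draw]
Final: pos=(-16.8,0), heading=180, 2 segment(s) drawn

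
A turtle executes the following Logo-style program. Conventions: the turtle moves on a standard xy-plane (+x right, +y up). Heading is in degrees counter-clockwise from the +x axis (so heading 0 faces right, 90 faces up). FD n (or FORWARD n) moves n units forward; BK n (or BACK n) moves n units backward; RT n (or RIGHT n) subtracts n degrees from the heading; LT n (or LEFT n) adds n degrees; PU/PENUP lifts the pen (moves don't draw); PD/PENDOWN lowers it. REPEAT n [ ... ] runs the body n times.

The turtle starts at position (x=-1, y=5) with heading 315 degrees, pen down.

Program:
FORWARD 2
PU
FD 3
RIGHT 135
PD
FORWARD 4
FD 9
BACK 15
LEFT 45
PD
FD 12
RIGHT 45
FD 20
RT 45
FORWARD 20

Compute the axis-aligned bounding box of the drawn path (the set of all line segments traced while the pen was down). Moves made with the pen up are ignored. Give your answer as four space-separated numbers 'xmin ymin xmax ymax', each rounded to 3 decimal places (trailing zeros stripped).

Executing turtle program step by step:
Start: pos=(-1,5), heading=315, pen down
FD 2: (-1,5) -> (0.414,3.586) [heading=315, draw]
PU: pen up
FD 3: (0.414,3.586) -> (2.536,1.464) [heading=315, move]
RT 135: heading 315 -> 180
PD: pen down
FD 4: (2.536,1.464) -> (-1.464,1.464) [heading=180, draw]
FD 9: (-1.464,1.464) -> (-10.464,1.464) [heading=180, draw]
BK 15: (-10.464,1.464) -> (4.536,1.464) [heading=180, draw]
LT 45: heading 180 -> 225
PD: pen down
FD 12: (4.536,1.464) -> (-3.95,-7.021) [heading=225, draw]
RT 45: heading 225 -> 180
FD 20: (-3.95,-7.021) -> (-23.95,-7.021) [heading=180, draw]
RT 45: heading 180 -> 135
FD 20: (-23.95,-7.021) -> (-38.092,7.121) [heading=135, draw]
Final: pos=(-38.092,7.121), heading=135, 7 segment(s) drawn

Segment endpoints: x in {-38.092, -23.95, -10.464, -3.95, -1.464, -1, 0.414, 2.536, 4.536}, y in {-7.021, -7.021, 1.464, 1.464, 1.464, 1.464, 3.586, 5, 7.121}
xmin=-38.092, ymin=-7.021, xmax=4.536, ymax=7.121

Answer: -38.092 -7.021 4.536 7.121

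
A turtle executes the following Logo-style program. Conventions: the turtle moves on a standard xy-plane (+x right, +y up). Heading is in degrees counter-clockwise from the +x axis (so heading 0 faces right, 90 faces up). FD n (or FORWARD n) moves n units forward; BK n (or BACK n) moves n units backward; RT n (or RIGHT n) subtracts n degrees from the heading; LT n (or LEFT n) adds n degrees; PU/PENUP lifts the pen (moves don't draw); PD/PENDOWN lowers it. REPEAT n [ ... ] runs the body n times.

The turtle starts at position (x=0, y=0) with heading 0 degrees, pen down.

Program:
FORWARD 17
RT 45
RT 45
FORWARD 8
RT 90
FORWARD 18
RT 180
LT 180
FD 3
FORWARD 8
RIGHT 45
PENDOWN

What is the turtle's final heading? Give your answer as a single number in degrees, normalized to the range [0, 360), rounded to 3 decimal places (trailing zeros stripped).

Answer: 135

Derivation:
Executing turtle program step by step:
Start: pos=(0,0), heading=0, pen down
FD 17: (0,0) -> (17,0) [heading=0, draw]
RT 45: heading 0 -> 315
RT 45: heading 315 -> 270
FD 8: (17,0) -> (17,-8) [heading=270, draw]
RT 90: heading 270 -> 180
FD 18: (17,-8) -> (-1,-8) [heading=180, draw]
RT 180: heading 180 -> 0
LT 180: heading 0 -> 180
FD 3: (-1,-8) -> (-4,-8) [heading=180, draw]
FD 8: (-4,-8) -> (-12,-8) [heading=180, draw]
RT 45: heading 180 -> 135
PD: pen down
Final: pos=(-12,-8), heading=135, 5 segment(s) drawn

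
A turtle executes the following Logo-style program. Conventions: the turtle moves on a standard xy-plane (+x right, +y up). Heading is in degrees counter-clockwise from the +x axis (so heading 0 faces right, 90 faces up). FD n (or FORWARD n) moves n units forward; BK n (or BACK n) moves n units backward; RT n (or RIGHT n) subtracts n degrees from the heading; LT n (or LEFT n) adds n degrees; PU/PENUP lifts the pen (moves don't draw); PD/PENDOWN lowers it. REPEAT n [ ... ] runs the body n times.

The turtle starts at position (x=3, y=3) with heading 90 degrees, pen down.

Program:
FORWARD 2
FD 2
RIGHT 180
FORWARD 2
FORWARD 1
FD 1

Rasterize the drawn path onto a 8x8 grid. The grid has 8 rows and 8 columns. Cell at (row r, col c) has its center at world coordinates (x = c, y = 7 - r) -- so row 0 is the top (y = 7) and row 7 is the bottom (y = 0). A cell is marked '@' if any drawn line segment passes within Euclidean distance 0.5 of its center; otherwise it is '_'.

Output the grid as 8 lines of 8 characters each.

Answer: ___@____
___@____
___@____
___@____
___@____
________
________
________

Derivation:
Segment 0: (3,3) -> (3,5)
Segment 1: (3,5) -> (3,7)
Segment 2: (3,7) -> (3,5)
Segment 3: (3,5) -> (3,4)
Segment 4: (3,4) -> (3,3)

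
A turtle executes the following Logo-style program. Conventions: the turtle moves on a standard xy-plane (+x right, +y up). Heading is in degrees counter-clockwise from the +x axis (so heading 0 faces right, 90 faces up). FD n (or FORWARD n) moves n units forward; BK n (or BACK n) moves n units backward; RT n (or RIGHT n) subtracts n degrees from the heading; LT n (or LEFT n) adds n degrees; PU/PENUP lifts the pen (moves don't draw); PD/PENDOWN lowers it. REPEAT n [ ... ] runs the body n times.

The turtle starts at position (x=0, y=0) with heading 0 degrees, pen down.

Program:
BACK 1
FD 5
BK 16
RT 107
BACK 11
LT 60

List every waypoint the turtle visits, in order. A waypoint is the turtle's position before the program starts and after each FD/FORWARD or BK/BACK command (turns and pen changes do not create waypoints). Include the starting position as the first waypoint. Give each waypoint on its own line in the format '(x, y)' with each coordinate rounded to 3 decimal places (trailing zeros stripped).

Executing turtle program step by step:
Start: pos=(0,0), heading=0, pen down
BK 1: (0,0) -> (-1,0) [heading=0, draw]
FD 5: (-1,0) -> (4,0) [heading=0, draw]
BK 16: (4,0) -> (-12,0) [heading=0, draw]
RT 107: heading 0 -> 253
BK 11: (-12,0) -> (-8.784,10.519) [heading=253, draw]
LT 60: heading 253 -> 313
Final: pos=(-8.784,10.519), heading=313, 4 segment(s) drawn
Waypoints (5 total):
(0, 0)
(-1, 0)
(4, 0)
(-12, 0)
(-8.784, 10.519)

Answer: (0, 0)
(-1, 0)
(4, 0)
(-12, 0)
(-8.784, 10.519)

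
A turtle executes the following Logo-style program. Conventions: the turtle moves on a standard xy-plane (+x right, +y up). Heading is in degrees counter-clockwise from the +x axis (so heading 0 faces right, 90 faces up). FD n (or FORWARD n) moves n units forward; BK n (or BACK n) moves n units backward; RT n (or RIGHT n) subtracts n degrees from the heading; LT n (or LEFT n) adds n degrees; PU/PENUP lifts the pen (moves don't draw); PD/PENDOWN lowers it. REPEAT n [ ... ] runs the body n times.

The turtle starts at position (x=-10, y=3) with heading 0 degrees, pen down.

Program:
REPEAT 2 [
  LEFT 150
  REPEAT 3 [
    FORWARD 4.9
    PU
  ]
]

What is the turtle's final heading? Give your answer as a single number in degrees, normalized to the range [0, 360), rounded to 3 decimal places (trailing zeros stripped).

Executing turtle program step by step:
Start: pos=(-10,3), heading=0, pen down
REPEAT 2 [
  -- iteration 1/2 --
  LT 150: heading 0 -> 150
  REPEAT 3 [
    -- iteration 1/3 --
    FD 4.9: (-10,3) -> (-14.244,5.45) [heading=150, draw]
    PU: pen up
    -- iteration 2/3 --
    FD 4.9: (-14.244,5.45) -> (-18.487,7.9) [heading=150, move]
    PU: pen up
    -- iteration 3/3 --
    FD 4.9: (-18.487,7.9) -> (-22.731,10.35) [heading=150, move]
    PU: pen up
  ]
  -- iteration 2/2 --
  LT 150: heading 150 -> 300
  REPEAT 3 [
    -- iteration 1/3 --
    FD 4.9: (-22.731,10.35) -> (-20.281,6.106) [heading=300, move]
    PU: pen up
    -- iteration 2/3 --
    FD 4.9: (-20.281,6.106) -> (-17.831,1.863) [heading=300, move]
    PU: pen up
    -- iteration 3/3 --
    FD 4.9: (-17.831,1.863) -> (-15.381,-2.381) [heading=300, move]
    PU: pen up
  ]
]
Final: pos=(-15.381,-2.381), heading=300, 1 segment(s) drawn

Answer: 300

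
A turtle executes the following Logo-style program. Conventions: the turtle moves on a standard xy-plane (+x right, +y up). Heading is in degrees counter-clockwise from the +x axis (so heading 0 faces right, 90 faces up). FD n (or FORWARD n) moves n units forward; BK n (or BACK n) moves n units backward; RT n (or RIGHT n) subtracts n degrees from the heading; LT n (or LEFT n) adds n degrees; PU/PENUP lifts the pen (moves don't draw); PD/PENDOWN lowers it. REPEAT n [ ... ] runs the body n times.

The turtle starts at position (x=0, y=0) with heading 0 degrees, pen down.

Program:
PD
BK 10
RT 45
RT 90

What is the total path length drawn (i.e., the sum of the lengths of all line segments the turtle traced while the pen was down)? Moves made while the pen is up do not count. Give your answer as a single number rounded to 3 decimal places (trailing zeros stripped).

Executing turtle program step by step:
Start: pos=(0,0), heading=0, pen down
PD: pen down
BK 10: (0,0) -> (-10,0) [heading=0, draw]
RT 45: heading 0 -> 315
RT 90: heading 315 -> 225
Final: pos=(-10,0), heading=225, 1 segment(s) drawn

Segment lengths:
  seg 1: (0,0) -> (-10,0), length = 10
Total = 10

Answer: 10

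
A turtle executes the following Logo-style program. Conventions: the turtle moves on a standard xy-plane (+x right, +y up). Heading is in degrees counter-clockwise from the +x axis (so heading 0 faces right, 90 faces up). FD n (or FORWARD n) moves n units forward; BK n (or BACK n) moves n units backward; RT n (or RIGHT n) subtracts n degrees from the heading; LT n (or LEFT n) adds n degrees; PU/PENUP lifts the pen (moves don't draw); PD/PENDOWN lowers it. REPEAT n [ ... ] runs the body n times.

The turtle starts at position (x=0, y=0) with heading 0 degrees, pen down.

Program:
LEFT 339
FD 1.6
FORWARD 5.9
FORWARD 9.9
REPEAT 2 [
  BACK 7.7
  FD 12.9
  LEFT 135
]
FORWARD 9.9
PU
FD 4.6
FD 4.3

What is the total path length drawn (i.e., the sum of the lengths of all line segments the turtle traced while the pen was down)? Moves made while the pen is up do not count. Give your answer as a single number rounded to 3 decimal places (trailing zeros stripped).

Answer: 68.5

Derivation:
Executing turtle program step by step:
Start: pos=(0,0), heading=0, pen down
LT 339: heading 0 -> 339
FD 1.6: (0,0) -> (1.494,-0.573) [heading=339, draw]
FD 5.9: (1.494,-0.573) -> (7.002,-2.688) [heading=339, draw]
FD 9.9: (7.002,-2.688) -> (16.244,-6.236) [heading=339, draw]
REPEAT 2 [
  -- iteration 1/2 --
  BK 7.7: (16.244,-6.236) -> (9.056,-3.476) [heading=339, draw]
  FD 12.9: (9.056,-3.476) -> (21.099,-8.099) [heading=339, draw]
  LT 135: heading 339 -> 114
  -- iteration 2/2 --
  BK 7.7: (21.099,-8.099) -> (24.231,-15.133) [heading=114, draw]
  FD 12.9: (24.231,-15.133) -> (18.984,-3.349) [heading=114, draw]
  LT 135: heading 114 -> 249
]
FD 9.9: (18.984,-3.349) -> (15.436,-12.591) [heading=249, draw]
PU: pen up
FD 4.6: (15.436,-12.591) -> (13.788,-16.886) [heading=249, move]
FD 4.3: (13.788,-16.886) -> (12.247,-20.9) [heading=249, move]
Final: pos=(12.247,-20.9), heading=249, 8 segment(s) drawn

Segment lengths:
  seg 1: (0,0) -> (1.494,-0.573), length = 1.6
  seg 2: (1.494,-0.573) -> (7.002,-2.688), length = 5.9
  seg 3: (7.002,-2.688) -> (16.244,-6.236), length = 9.9
  seg 4: (16.244,-6.236) -> (9.056,-3.476), length = 7.7
  seg 5: (9.056,-3.476) -> (21.099,-8.099), length = 12.9
  seg 6: (21.099,-8.099) -> (24.231,-15.133), length = 7.7
  seg 7: (24.231,-15.133) -> (18.984,-3.349), length = 12.9
  seg 8: (18.984,-3.349) -> (15.436,-12.591), length = 9.9
Total = 68.5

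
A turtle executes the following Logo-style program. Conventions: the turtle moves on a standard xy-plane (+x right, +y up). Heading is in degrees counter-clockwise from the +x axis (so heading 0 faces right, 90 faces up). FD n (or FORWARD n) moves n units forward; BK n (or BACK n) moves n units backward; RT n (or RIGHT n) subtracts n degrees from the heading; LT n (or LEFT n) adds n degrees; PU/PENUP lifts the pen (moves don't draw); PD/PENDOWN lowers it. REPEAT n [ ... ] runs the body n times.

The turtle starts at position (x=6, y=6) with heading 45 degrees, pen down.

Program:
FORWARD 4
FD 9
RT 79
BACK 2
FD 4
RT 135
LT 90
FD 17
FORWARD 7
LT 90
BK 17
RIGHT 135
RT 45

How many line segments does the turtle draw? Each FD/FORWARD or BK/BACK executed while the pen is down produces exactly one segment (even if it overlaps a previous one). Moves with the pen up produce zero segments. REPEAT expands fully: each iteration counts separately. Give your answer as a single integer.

Answer: 7

Derivation:
Executing turtle program step by step:
Start: pos=(6,6), heading=45, pen down
FD 4: (6,6) -> (8.828,8.828) [heading=45, draw]
FD 9: (8.828,8.828) -> (15.192,15.192) [heading=45, draw]
RT 79: heading 45 -> 326
BK 2: (15.192,15.192) -> (13.534,16.311) [heading=326, draw]
FD 4: (13.534,16.311) -> (16.85,14.074) [heading=326, draw]
RT 135: heading 326 -> 191
LT 90: heading 191 -> 281
FD 17: (16.85,14.074) -> (20.094,-2.614) [heading=281, draw]
FD 7: (20.094,-2.614) -> (21.43,-9.485) [heading=281, draw]
LT 90: heading 281 -> 11
BK 17: (21.43,-9.485) -> (4.742,-12.729) [heading=11, draw]
RT 135: heading 11 -> 236
RT 45: heading 236 -> 191
Final: pos=(4.742,-12.729), heading=191, 7 segment(s) drawn
Segments drawn: 7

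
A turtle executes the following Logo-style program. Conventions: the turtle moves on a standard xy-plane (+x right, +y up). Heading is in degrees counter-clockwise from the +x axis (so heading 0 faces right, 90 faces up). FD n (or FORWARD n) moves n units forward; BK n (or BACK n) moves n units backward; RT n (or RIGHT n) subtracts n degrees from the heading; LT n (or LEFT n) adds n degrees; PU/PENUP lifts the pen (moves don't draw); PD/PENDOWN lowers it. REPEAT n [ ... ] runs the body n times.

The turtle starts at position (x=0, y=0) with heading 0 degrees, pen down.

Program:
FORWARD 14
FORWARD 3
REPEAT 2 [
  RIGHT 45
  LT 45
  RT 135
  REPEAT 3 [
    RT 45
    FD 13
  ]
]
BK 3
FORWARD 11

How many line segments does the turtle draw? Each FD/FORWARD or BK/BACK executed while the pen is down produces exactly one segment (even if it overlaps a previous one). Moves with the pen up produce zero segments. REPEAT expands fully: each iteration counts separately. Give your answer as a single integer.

Answer: 10

Derivation:
Executing turtle program step by step:
Start: pos=(0,0), heading=0, pen down
FD 14: (0,0) -> (14,0) [heading=0, draw]
FD 3: (14,0) -> (17,0) [heading=0, draw]
REPEAT 2 [
  -- iteration 1/2 --
  RT 45: heading 0 -> 315
  LT 45: heading 315 -> 0
  RT 135: heading 0 -> 225
  REPEAT 3 [
    -- iteration 1/3 --
    RT 45: heading 225 -> 180
    FD 13: (17,0) -> (4,0) [heading=180, draw]
    -- iteration 2/3 --
    RT 45: heading 180 -> 135
    FD 13: (4,0) -> (-5.192,9.192) [heading=135, draw]
    -- iteration 3/3 --
    RT 45: heading 135 -> 90
    FD 13: (-5.192,9.192) -> (-5.192,22.192) [heading=90, draw]
  ]
  -- iteration 2/2 --
  RT 45: heading 90 -> 45
  LT 45: heading 45 -> 90
  RT 135: heading 90 -> 315
  REPEAT 3 [
    -- iteration 1/3 --
    RT 45: heading 315 -> 270
    FD 13: (-5.192,22.192) -> (-5.192,9.192) [heading=270, draw]
    -- iteration 2/3 --
    RT 45: heading 270 -> 225
    FD 13: (-5.192,9.192) -> (-14.385,0) [heading=225, draw]
    -- iteration 3/3 --
    RT 45: heading 225 -> 180
    FD 13: (-14.385,0) -> (-27.385,0) [heading=180, draw]
  ]
]
BK 3: (-27.385,0) -> (-24.385,0) [heading=180, draw]
FD 11: (-24.385,0) -> (-35.385,0) [heading=180, draw]
Final: pos=(-35.385,0), heading=180, 10 segment(s) drawn
Segments drawn: 10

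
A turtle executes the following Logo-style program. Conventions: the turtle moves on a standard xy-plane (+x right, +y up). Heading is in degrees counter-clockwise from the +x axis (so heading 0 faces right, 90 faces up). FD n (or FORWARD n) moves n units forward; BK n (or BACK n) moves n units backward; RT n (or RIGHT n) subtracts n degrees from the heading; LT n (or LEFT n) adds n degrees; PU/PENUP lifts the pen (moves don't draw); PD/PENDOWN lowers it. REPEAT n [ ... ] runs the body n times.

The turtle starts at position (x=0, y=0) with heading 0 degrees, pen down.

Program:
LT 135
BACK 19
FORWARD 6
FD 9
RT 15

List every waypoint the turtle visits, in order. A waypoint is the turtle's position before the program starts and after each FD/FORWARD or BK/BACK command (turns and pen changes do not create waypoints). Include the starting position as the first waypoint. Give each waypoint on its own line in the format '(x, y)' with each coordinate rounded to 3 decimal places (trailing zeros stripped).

Answer: (0, 0)
(13.435, -13.435)
(9.192, -9.192)
(2.828, -2.828)

Derivation:
Executing turtle program step by step:
Start: pos=(0,0), heading=0, pen down
LT 135: heading 0 -> 135
BK 19: (0,0) -> (13.435,-13.435) [heading=135, draw]
FD 6: (13.435,-13.435) -> (9.192,-9.192) [heading=135, draw]
FD 9: (9.192,-9.192) -> (2.828,-2.828) [heading=135, draw]
RT 15: heading 135 -> 120
Final: pos=(2.828,-2.828), heading=120, 3 segment(s) drawn
Waypoints (4 total):
(0, 0)
(13.435, -13.435)
(9.192, -9.192)
(2.828, -2.828)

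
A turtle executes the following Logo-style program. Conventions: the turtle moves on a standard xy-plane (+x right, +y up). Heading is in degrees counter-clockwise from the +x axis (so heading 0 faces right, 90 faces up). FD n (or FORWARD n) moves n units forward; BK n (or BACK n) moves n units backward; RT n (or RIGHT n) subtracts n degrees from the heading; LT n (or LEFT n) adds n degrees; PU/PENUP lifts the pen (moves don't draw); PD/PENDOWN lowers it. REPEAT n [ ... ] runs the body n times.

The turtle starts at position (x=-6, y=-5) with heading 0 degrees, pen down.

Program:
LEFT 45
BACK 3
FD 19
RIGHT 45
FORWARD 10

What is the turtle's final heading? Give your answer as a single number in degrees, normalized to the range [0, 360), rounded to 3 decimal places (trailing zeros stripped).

Executing turtle program step by step:
Start: pos=(-6,-5), heading=0, pen down
LT 45: heading 0 -> 45
BK 3: (-6,-5) -> (-8.121,-7.121) [heading=45, draw]
FD 19: (-8.121,-7.121) -> (5.314,6.314) [heading=45, draw]
RT 45: heading 45 -> 0
FD 10: (5.314,6.314) -> (15.314,6.314) [heading=0, draw]
Final: pos=(15.314,6.314), heading=0, 3 segment(s) drawn

Answer: 0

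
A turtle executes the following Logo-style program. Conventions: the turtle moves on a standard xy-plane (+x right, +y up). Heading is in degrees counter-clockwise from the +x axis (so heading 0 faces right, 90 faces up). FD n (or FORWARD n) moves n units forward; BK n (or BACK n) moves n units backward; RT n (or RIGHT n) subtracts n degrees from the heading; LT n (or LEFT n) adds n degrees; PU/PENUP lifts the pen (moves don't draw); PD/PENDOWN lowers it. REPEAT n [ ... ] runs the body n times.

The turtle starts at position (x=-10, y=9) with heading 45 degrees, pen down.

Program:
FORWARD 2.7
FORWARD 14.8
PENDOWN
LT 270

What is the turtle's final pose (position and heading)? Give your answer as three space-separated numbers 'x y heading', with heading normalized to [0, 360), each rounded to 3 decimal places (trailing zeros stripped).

Answer: 2.374 21.374 315

Derivation:
Executing turtle program step by step:
Start: pos=(-10,9), heading=45, pen down
FD 2.7: (-10,9) -> (-8.091,10.909) [heading=45, draw]
FD 14.8: (-8.091,10.909) -> (2.374,21.374) [heading=45, draw]
PD: pen down
LT 270: heading 45 -> 315
Final: pos=(2.374,21.374), heading=315, 2 segment(s) drawn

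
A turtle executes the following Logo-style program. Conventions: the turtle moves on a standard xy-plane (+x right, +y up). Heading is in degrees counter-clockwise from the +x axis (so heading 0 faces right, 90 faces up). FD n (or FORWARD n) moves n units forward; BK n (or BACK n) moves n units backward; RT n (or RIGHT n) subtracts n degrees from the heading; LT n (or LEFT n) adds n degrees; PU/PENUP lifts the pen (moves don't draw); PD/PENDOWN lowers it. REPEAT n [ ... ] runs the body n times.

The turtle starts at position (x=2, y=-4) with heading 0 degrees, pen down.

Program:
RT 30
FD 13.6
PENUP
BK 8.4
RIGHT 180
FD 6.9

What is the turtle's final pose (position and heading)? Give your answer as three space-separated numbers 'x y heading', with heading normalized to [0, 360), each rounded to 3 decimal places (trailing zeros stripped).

Executing turtle program step by step:
Start: pos=(2,-4), heading=0, pen down
RT 30: heading 0 -> 330
FD 13.6: (2,-4) -> (13.778,-10.8) [heading=330, draw]
PU: pen up
BK 8.4: (13.778,-10.8) -> (6.503,-6.6) [heading=330, move]
RT 180: heading 330 -> 150
FD 6.9: (6.503,-6.6) -> (0.528,-3.15) [heading=150, move]
Final: pos=(0.528,-3.15), heading=150, 1 segment(s) drawn

Answer: 0.528 -3.15 150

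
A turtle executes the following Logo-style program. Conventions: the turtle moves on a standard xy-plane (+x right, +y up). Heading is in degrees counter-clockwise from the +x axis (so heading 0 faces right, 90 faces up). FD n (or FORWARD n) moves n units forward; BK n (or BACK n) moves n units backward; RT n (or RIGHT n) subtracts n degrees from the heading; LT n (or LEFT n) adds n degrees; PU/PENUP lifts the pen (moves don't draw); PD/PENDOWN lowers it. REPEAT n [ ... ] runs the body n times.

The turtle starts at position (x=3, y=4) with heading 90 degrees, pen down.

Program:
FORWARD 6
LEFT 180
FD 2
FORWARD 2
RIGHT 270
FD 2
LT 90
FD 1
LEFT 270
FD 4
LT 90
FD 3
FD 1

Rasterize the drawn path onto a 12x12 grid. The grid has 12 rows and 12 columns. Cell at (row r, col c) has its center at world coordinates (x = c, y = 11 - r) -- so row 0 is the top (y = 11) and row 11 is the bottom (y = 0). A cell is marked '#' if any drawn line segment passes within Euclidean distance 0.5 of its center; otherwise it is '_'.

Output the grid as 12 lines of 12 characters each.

Segment 0: (3,4) -> (3,10)
Segment 1: (3,10) -> (3,8)
Segment 2: (3,8) -> (3,6)
Segment 3: (3,6) -> (5,6)
Segment 4: (5,6) -> (5,7)
Segment 5: (5,7) -> (9,7)
Segment 6: (9,7) -> (9,10)
Segment 7: (9,10) -> (9,11)

Answer: _________#__
___#_____#__
___#_____#__
___#_____#__
___#_#####__
___###______
___#________
___#________
____________
____________
____________
____________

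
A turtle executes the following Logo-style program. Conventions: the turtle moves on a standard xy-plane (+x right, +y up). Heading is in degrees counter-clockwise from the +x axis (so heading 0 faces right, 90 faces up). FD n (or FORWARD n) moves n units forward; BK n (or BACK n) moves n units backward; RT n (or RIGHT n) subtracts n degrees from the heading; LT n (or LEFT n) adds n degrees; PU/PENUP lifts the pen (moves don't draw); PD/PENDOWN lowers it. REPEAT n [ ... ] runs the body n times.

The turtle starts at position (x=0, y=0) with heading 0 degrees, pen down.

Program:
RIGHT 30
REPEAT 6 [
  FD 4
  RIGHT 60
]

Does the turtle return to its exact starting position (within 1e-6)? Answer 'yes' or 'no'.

Executing turtle program step by step:
Start: pos=(0,0), heading=0, pen down
RT 30: heading 0 -> 330
REPEAT 6 [
  -- iteration 1/6 --
  FD 4: (0,0) -> (3.464,-2) [heading=330, draw]
  RT 60: heading 330 -> 270
  -- iteration 2/6 --
  FD 4: (3.464,-2) -> (3.464,-6) [heading=270, draw]
  RT 60: heading 270 -> 210
  -- iteration 3/6 --
  FD 4: (3.464,-6) -> (0,-8) [heading=210, draw]
  RT 60: heading 210 -> 150
  -- iteration 4/6 --
  FD 4: (0,-8) -> (-3.464,-6) [heading=150, draw]
  RT 60: heading 150 -> 90
  -- iteration 5/6 --
  FD 4: (-3.464,-6) -> (-3.464,-2) [heading=90, draw]
  RT 60: heading 90 -> 30
  -- iteration 6/6 --
  FD 4: (-3.464,-2) -> (0,0) [heading=30, draw]
  RT 60: heading 30 -> 330
]
Final: pos=(0,0), heading=330, 6 segment(s) drawn

Start position: (0, 0)
Final position: (0, 0)
Distance = 0; < 1e-6 -> CLOSED

Answer: yes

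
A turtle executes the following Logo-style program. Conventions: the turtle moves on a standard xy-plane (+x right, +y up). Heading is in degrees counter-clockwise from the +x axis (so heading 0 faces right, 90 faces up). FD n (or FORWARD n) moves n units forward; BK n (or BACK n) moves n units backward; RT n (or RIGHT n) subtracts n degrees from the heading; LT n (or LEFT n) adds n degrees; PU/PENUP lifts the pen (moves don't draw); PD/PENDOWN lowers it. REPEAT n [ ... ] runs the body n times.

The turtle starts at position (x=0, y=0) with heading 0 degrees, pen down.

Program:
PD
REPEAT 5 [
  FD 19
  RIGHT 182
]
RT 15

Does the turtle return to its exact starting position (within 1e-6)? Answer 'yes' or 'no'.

Executing turtle program step by step:
Start: pos=(0,0), heading=0, pen down
PD: pen down
REPEAT 5 [
  -- iteration 1/5 --
  FD 19: (0,0) -> (19,0) [heading=0, draw]
  RT 182: heading 0 -> 178
  -- iteration 2/5 --
  FD 19: (19,0) -> (0.012,0.663) [heading=178, draw]
  RT 182: heading 178 -> 356
  -- iteration 3/5 --
  FD 19: (0.012,0.663) -> (18.965,-0.662) [heading=356, draw]
  RT 182: heading 356 -> 174
  -- iteration 4/5 --
  FD 19: (18.965,-0.662) -> (0.069,1.324) [heading=174, draw]
  RT 182: heading 174 -> 352
  -- iteration 5/5 --
  FD 19: (0.069,1.324) -> (18.884,-1.321) [heading=352, draw]
  RT 182: heading 352 -> 170
]
RT 15: heading 170 -> 155
Final: pos=(18.884,-1.321), heading=155, 5 segment(s) drawn

Start position: (0, 0)
Final position: (18.884, -1.321)
Distance = 18.931; >= 1e-6 -> NOT closed

Answer: no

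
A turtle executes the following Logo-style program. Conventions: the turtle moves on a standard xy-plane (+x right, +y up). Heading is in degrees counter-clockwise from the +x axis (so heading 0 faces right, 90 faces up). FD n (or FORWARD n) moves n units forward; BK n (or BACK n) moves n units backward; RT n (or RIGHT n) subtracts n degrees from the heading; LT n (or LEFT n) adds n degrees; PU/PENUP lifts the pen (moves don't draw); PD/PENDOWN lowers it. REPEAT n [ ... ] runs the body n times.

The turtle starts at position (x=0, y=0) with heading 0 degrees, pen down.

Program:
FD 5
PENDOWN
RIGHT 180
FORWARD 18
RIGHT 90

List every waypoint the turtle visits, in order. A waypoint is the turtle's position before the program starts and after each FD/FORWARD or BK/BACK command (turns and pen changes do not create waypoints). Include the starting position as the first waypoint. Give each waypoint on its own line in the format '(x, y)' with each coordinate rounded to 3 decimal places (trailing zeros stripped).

Executing turtle program step by step:
Start: pos=(0,0), heading=0, pen down
FD 5: (0,0) -> (5,0) [heading=0, draw]
PD: pen down
RT 180: heading 0 -> 180
FD 18: (5,0) -> (-13,0) [heading=180, draw]
RT 90: heading 180 -> 90
Final: pos=(-13,0), heading=90, 2 segment(s) drawn
Waypoints (3 total):
(0, 0)
(5, 0)
(-13, 0)

Answer: (0, 0)
(5, 0)
(-13, 0)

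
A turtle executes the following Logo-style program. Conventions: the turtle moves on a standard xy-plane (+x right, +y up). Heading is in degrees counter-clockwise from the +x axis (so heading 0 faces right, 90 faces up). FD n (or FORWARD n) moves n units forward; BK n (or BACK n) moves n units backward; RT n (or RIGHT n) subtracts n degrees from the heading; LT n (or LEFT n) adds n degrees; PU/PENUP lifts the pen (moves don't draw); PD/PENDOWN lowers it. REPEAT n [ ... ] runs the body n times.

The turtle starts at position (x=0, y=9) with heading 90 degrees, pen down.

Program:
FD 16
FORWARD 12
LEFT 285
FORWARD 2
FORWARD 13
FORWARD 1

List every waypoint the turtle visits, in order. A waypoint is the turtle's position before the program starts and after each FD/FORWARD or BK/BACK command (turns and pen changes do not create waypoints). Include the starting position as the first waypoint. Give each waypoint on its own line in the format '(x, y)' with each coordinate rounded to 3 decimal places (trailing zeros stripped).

Answer: (0, 9)
(0, 25)
(0, 37)
(1.932, 37.518)
(14.489, 40.882)
(15.455, 41.141)

Derivation:
Executing turtle program step by step:
Start: pos=(0,9), heading=90, pen down
FD 16: (0,9) -> (0,25) [heading=90, draw]
FD 12: (0,25) -> (0,37) [heading=90, draw]
LT 285: heading 90 -> 15
FD 2: (0,37) -> (1.932,37.518) [heading=15, draw]
FD 13: (1.932,37.518) -> (14.489,40.882) [heading=15, draw]
FD 1: (14.489,40.882) -> (15.455,41.141) [heading=15, draw]
Final: pos=(15.455,41.141), heading=15, 5 segment(s) drawn
Waypoints (6 total):
(0, 9)
(0, 25)
(0, 37)
(1.932, 37.518)
(14.489, 40.882)
(15.455, 41.141)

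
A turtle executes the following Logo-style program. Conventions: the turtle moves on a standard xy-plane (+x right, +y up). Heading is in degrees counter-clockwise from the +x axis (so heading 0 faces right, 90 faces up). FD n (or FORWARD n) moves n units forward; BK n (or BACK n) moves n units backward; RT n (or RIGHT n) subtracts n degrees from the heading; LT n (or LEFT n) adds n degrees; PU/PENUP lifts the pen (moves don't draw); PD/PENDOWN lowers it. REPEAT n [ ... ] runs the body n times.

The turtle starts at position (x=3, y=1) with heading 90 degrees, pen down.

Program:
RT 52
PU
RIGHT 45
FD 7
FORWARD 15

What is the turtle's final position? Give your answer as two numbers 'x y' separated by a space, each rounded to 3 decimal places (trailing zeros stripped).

Answer: 24.836 -1.681

Derivation:
Executing turtle program step by step:
Start: pos=(3,1), heading=90, pen down
RT 52: heading 90 -> 38
PU: pen up
RT 45: heading 38 -> 353
FD 7: (3,1) -> (9.948,0.147) [heading=353, move]
FD 15: (9.948,0.147) -> (24.836,-1.681) [heading=353, move]
Final: pos=(24.836,-1.681), heading=353, 0 segment(s) drawn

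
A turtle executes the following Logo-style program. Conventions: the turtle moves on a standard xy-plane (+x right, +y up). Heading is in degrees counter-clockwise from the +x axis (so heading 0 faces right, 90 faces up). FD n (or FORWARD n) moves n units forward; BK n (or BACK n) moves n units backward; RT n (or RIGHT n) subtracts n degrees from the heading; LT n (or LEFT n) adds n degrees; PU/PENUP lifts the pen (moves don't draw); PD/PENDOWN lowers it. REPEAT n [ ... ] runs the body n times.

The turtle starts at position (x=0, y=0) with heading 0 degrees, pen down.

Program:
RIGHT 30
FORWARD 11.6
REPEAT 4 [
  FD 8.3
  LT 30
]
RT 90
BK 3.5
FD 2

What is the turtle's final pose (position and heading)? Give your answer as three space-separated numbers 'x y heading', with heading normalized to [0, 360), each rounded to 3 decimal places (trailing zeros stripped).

Executing turtle program step by step:
Start: pos=(0,0), heading=0, pen down
RT 30: heading 0 -> 330
FD 11.6: (0,0) -> (10.046,-5.8) [heading=330, draw]
REPEAT 4 [
  -- iteration 1/4 --
  FD 8.3: (10.046,-5.8) -> (17.234,-9.95) [heading=330, draw]
  LT 30: heading 330 -> 0
  -- iteration 2/4 --
  FD 8.3: (17.234,-9.95) -> (25.534,-9.95) [heading=0, draw]
  LT 30: heading 0 -> 30
  -- iteration 3/4 --
  FD 8.3: (25.534,-9.95) -> (32.722,-5.8) [heading=30, draw]
  LT 30: heading 30 -> 60
  -- iteration 4/4 --
  FD 8.3: (32.722,-5.8) -> (36.872,1.388) [heading=60, draw]
  LT 30: heading 60 -> 90
]
RT 90: heading 90 -> 0
BK 3.5: (36.872,1.388) -> (33.372,1.388) [heading=0, draw]
FD 2: (33.372,1.388) -> (35.372,1.388) [heading=0, draw]
Final: pos=(35.372,1.388), heading=0, 7 segment(s) drawn

Answer: 35.372 1.388 0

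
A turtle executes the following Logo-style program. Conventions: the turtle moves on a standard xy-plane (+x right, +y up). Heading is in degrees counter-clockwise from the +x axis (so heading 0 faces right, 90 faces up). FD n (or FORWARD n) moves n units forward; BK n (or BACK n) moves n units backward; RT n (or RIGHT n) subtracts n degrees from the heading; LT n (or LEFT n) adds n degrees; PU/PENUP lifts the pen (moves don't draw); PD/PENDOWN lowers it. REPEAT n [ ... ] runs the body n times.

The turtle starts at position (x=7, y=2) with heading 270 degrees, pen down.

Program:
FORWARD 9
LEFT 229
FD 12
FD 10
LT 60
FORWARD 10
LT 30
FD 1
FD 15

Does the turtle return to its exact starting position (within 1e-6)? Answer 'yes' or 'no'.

Executing turtle program step by step:
Start: pos=(7,2), heading=270, pen down
FD 9: (7,2) -> (7,-7) [heading=270, draw]
LT 229: heading 270 -> 139
FD 12: (7,-7) -> (-2.057,0.873) [heading=139, draw]
FD 10: (-2.057,0.873) -> (-9.604,7.433) [heading=139, draw]
LT 60: heading 139 -> 199
FD 10: (-9.604,7.433) -> (-19.059,4.178) [heading=199, draw]
LT 30: heading 199 -> 229
FD 1: (-19.059,4.178) -> (-19.715,3.423) [heading=229, draw]
FD 15: (-19.715,3.423) -> (-29.556,-7.898) [heading=229, draw]
Final: pos=(-29.556,-7.898), heading=229, 6 segment(s) drawn

Start position: (7, 2)
Final position: (-29.556, -7.898)
Distance = 37.872; >= 1e-6 -> NOT closed

Answer: no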